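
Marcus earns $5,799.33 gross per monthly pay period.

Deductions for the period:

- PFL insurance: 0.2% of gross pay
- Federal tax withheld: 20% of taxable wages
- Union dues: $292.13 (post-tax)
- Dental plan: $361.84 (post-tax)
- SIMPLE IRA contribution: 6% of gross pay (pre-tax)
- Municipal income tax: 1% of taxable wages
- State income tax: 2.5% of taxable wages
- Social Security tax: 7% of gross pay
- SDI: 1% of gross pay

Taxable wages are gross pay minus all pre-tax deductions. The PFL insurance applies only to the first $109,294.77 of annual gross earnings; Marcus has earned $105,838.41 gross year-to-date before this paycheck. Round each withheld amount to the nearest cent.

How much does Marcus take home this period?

SIMPLE IRA contribution: $5,799.33 × 0.06 = $347.96
Taxable wages = $5,799.33 − $347.96 = $5,451.37
State income tax: $5,451.37 × 0.025 = $136.28
Municipal income tax: $5,451.37 × 0.01 = $54.51
Federal tax withheld: $5,451.37 × 0.2 = $1,090.27
SDI: $5,799.33 × 0.01 = $57.99
Social Security tax: $5,799.33 × 0.07 = $405.95
PFL insurance: only $109,294.77 − $105,838.41 = $3,456.36 of this check is subject → $3,456.36 × 0.002 = $6.91
Union dues: $292.13
Dental plan: $361.84
Total deductions = $347.96 + $136.28 + $54.51 + $1,090.27 + $57.99 + $405.95 + $6.91 + $292.13 + $361.84 = $2,753.84
Net pay = $5,799.33 − $2,753.84 = $3,045.49

$3,045.49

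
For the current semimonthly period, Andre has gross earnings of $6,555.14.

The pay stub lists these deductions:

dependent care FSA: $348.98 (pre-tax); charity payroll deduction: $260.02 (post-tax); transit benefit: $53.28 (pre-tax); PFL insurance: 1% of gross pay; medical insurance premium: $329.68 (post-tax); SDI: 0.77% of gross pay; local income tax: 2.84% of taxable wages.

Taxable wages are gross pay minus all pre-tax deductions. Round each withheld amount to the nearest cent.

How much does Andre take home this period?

$5,272.42

Transit benefit: $53.28
Dependent care FSA: $348.98
Pre-tax total = $53.28 + $348.98 = $402.26
Taxable wages = $6,555.14 − $402.26 = $6,152.88
Local income tax: $6,152.88 × 0.0284 = $174.74
PFL insurance: $6,555.14 × 0.01 = $65.55
SDI: $6,555.14 × 0.0077 = $50.47
Medical insurance premium: $329.68
Charity payroll deduction: $260.02
Total deductions = $53.28 + $348.98 + $174.74 + $65.55 + $50.47 + $329.68 + $260.02 = $1,282.72
Net pay = $6,555.14 − $1,282.72 = $5,272.42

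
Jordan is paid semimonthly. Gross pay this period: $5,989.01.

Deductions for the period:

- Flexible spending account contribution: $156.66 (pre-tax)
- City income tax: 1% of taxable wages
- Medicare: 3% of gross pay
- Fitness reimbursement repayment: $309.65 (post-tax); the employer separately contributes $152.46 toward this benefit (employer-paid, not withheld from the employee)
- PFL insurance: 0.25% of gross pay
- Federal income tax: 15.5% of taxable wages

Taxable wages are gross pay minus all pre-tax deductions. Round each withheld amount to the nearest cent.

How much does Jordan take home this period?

Flexible spending account contribution: $156.66
Taxable wages = $5,989.01 − $156.66 = $5,832.35
City income tax: $5,832.35 × 0.01 = $58.32
Federal income tax: $5,832.35 × 0.155 = $904.01
Medicare: $5,989.01 × 0.03 = $179.67
PFL insurance: $5,989.01 × 0.0025 = $14.97
Fitness reimbursement repayment: $309.65
(Employer's $152.46 toward fitness reimbursement repayment is not withheld from the employee.)
Total deductions = $156.66 + $58.32 + $904.01 + $179.67 + $14.97 + $309.65 = $1,623.28
Net pay = $5,989.01 − $1,623.28 = $4,365.73

$4,365.73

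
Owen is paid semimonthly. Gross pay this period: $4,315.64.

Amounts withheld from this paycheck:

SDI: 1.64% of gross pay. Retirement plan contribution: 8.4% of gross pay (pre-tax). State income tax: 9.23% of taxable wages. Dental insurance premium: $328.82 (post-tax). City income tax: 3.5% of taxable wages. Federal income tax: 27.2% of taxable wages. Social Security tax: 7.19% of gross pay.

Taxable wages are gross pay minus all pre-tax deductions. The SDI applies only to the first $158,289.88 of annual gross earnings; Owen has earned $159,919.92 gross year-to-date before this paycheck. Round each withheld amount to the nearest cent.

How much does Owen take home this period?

Retirement plan contribution: $4,315.64 × 0.084 = $362.51
Taxable wages = $4,315.64 − $362.51 = $3,953.13
Federal income tax: $3,953.13 × 0.272 = $1,075.25
State income tax: $3,953.13 × 0.0923 = $364.87
City income tax: $3,953.13 × 0.035 = $138.36
Social Security tax: $4,315.64 × 0.0719 = $310.29
SDI: annual cap $158,289.88 already reached (YTD $159,919.92), so $0.00
Dental insurance premium: $328.82
Total deductions = $362.51 + $1,075.25 + $364.87 + $138.36 + $310.29 + $0.00 + $328.82 = $2,580.10
Net pay = $4,315.64 − $2,580.10 = $1,735.54

$1,735.54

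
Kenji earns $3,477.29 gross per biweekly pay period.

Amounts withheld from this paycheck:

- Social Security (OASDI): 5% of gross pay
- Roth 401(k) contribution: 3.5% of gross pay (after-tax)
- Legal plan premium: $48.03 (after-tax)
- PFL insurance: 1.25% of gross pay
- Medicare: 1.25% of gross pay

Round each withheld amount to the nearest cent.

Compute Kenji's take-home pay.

Social Security (OASDI): $3,477.29 × 0.05 = $173.86
PFL insurance: $3,477.29 × 0.0125 = $43.47
Medicare: $3,477.29 × 0.0125 = $43.47
Roth 401(k) contribution: $3,477.29 × 0.035 = $121.71
Legal plan premium: $48.03
Total deductions = $173.86 + $43.47 + $43.47 + $121.71 + $48.03 = $430.54
Net pay = $3,477.29 − $430.54 = $3,046.75

$3,046.75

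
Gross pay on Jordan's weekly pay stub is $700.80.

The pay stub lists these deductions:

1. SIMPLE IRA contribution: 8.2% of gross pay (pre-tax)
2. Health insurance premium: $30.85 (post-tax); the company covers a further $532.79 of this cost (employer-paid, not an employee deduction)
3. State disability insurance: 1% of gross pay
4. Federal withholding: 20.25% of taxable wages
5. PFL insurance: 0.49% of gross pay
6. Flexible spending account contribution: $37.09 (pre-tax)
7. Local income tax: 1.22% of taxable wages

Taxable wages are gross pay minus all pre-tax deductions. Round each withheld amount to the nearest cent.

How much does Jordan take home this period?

$434.79

Flexible spending account contribution: $37.09
SIMPLE IRA contribution: $700.80 × 0.082 = $57.47
Pre-tax total = $37.09 + $57.47 = $94.56
Taxable wages = $700.80 − $94.56 = $606.24
Federal withholding: $606.24 × 0.2025 = $122.76
Local income tax: $606.24 × 0.0122 = $7.40
State disability insurance: $700.80 × 0.01 = $7.01
PFL insurance: $700.80 × 0.0049 = $3.43
Health insurance premium: $30.85
(Employer's $532.79 toward health insurance premium is not withheld from the employee.)
Total deductions = $37.09 + $57.47 + $122.76 + $7.40 + $7.01 + $3.43 + $30.85 = $266.01
Net pay = $700.80 − $266.01 = $434.79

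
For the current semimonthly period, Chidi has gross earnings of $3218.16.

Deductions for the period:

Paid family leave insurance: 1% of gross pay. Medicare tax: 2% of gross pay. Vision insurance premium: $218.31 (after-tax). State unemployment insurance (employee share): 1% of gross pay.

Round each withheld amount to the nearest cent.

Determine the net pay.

Paid family leave insurance: $3218.16 × 0.01 = $32.18
Medicare tax: $3218.16 × 0.02 = $64.36
State unemployment insurance (employee share): $3218.16 × 0.01 = $32.18
Vision insurance premium: $218.31
Total deductions = $32.18 + $64.36 + $32.18 + $218.31 = $347.03
Net pay = $3218.16 − $347.03 = $2871.13

$2871.13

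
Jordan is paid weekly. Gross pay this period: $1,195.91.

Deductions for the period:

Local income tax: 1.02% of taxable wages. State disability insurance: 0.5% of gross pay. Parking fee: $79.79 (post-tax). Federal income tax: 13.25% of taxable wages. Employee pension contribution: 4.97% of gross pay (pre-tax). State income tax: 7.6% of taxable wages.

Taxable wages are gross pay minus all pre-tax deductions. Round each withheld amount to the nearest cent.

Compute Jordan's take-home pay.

$802.16

Employee pension contribution: $1,195.91 × 0.0497 = $59.44
Taxable wages = $1,195.91 − $59.44 = $1,136.47
Federal income tax: $1,136.47 × 0.1325 = $150.58
Local income tax: $1,136.47 × 0.0102 = $11.59
State income tax: $1,136.47 × 0.076 = $86.37
State disability insurance: $1,195.91 × 0.005 = $5.98
Parking fee: $79.79
Total deductions = $59.44 + $150.58 + $11.59 + $86.37 + $5.98 + $79.79 = $393.75
Net pay = $1,195.91 − $393.75 = $802.16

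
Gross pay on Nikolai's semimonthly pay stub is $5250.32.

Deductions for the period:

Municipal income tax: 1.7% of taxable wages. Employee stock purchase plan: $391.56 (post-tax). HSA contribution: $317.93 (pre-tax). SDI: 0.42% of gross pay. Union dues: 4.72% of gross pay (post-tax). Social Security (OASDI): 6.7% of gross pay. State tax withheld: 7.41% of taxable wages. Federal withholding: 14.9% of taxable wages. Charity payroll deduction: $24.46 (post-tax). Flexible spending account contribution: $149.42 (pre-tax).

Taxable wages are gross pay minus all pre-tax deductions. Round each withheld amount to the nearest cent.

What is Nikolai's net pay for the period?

$2596.92

Flexible spending account contribution: $149.42
HSA contribution: $317.93
Pre-tax total = $149.42 + $317.93 = $467.35
Taxable wages = $5250.32 − $467.35 = $4782.97
State tax withheld: $4782.97 × 0.0741 = $354.42
Federal withholding: $4782.97 × 0.149 = $712.66
Municipal income tax: $4782.97 × 0.017 = $81.31
SDI: $5250.32 × 0.0042 = $22.05
Social Security (OASDI): $5250.32 × 0.067 = $351.77
Employee stock purchase plan: $391.56
Union dues: $5250.32 × 0.0472 = $247.82
Charity payroll deduction: $24.46
Total deductions = $149.42 + $317.93 + $354.42 + $712.66 + $81.31 + $22.05 + $351.77 + $391.56 + $247.82 + $24.46 = $2653.40
Net pay = $5250.32 − $2653.40 = $2596.92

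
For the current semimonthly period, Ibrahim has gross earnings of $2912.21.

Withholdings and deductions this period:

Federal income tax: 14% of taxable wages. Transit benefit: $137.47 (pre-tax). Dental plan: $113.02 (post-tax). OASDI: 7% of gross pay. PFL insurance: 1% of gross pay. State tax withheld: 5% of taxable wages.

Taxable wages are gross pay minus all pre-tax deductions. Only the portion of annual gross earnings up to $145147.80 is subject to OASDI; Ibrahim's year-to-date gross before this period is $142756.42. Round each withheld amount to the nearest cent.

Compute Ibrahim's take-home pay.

Transit benefit: $137.47
Taxable wages = $2912.21 − $137.47 = $2774.74
Federal income tax: $2774.74 × 0.14 = $388.46
State tax withheld: $2774.74 × 0.05 = $138.74
OASDI: only $145147.80 − $142756.42 = $2391.38 of this check is subject → $2391.38 × 0.07 = $167.40
PFL insurance: $2912.21 × 0.01 = $29.12
Dental plan: $113.02
Total deductions = $137.47 + $388.46 + $138.74 + $167.40 + $29.12 + $113.02 = $974.21
Net pay = $2912.21 − $974.21 = $1938.00

$1938.00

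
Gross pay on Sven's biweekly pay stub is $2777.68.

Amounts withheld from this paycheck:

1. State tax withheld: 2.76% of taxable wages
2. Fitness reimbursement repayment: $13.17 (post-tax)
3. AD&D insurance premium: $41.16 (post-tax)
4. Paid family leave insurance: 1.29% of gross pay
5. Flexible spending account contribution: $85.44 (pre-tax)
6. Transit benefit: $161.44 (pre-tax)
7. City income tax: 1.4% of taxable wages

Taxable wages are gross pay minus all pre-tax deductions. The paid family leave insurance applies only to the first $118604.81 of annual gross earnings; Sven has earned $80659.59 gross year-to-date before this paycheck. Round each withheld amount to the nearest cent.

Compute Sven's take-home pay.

$2335.36

Flexible spending account contribution: $85.44
Transit benefit: $161.44
Pre-tax total = $85.44 + $161.44 = $246.88
Taxable wages = $2777.68 − $246.88 = $2530.80
State tax withheld: $2530.80 × 0.0276 = $69.85
City income tax: $2530.80 × 0.014 = $35.43
Paid family leave insurance: cap not yet reached, full $2777.68 is subject → $2777.68 × 0.0129 = $35.83
Fitness reimbursement repayment: $13.17
AD&D insurance premium: $41.16
Total deductions = $85.44 + $161.44 + $69.85 + $35.43 + $35.83 + $13.17 + $41.16 = $442.32
Net pay = $2777.68 − $442.32 = $2335.36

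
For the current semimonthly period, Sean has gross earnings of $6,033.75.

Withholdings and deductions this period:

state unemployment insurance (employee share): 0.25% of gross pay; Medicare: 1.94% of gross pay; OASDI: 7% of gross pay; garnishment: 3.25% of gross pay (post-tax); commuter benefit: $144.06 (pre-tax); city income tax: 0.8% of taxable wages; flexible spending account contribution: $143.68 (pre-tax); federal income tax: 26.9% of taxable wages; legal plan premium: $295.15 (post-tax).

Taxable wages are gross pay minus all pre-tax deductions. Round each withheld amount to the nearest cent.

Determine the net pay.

Flexible spending account contribution: $143.68
Commuter benefit: $144.06
Pre-tax total = $143.68 + $144.06 = $287.74
Taxable wages = $6,033.75 − $287.74 = $5,746.01
City income tax: $5,746.01 × 0.008 = $45.97
Federal income tax: $5,746.01 × 0.269 = $1,545.68
State unemployment insurance (employee share): $6,033.75 × 0.0025 = $15.08
OASDI: $6,033.75 × 0.07 = $422.36
Medicare: $6,033.75 × 0.0194 = $117.05
Legal plan premium: $295.15
Garnishment: $6,033.75 × 0.0325 = $196.10
Total deductions = $143.68 + $144.06 + $45.97 + $1,545.68 + $15.08 + $422.36 + $117.05 + $295.15 + $196.10 = $2,925.13
Net pay = $6,033.75 − $2,925.13 = $3,108.62

$3,108.62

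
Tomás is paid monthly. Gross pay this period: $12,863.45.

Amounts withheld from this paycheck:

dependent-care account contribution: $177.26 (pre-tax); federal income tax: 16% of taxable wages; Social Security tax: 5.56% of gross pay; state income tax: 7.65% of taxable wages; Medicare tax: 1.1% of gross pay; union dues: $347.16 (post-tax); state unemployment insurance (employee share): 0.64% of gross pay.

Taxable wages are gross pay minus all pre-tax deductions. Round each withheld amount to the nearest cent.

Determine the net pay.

$8,399.71

Dependent-care account contribution: $177.26
Taxable wages = $12,863.45 − $177.26 = $12,686.19
Federal income tax: $12,686.19 × 0.16 = $2,029.79
State income tax: $12,686.19 × 0.0765 = $970.49
Medicare tax: $12,863.45 × 0.011 = $141.50
State unemployment insurance (employee share): $12,863.45 × 0.0064 = $82.33
Social Security tax: $12,863.45 × 0.0556 = $715.21
Union dues: $347.16
Total deductions = $177.26 + $2,029.79 + $970.49 + $141.50 + $82.33 + $715.21 + $347.16 = $4,463.74
Net pay = $12,863.45 − $4,463.74 = $8,399.71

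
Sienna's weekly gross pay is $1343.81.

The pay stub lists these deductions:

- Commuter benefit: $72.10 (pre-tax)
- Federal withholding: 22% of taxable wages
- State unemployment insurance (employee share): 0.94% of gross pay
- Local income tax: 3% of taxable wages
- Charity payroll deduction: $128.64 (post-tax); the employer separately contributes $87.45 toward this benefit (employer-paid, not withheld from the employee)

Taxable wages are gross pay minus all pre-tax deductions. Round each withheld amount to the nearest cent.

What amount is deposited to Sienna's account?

$812.51

Commuter benefit: $72.10
Taxable wages = $1343.81 − $72.10 = $1271.71
Federal withholding: $1271.71 × 0.22 = $279.78
Local income tax: $1271.71 × 0.03 = $38.15
State unemployment insurance (employee share): $1343.81 × 0.0094 = $12.63
Charity payroll deduction: $128.64
(Employer's $87.45 toward charity payroll deduction is not withheld from the employee.)
Total deductions = $72.10 + $279.78 + $38.15 + $12.63 + $128.64 = $531.30
Net pay = $1343.81 − $531.30 = $812.51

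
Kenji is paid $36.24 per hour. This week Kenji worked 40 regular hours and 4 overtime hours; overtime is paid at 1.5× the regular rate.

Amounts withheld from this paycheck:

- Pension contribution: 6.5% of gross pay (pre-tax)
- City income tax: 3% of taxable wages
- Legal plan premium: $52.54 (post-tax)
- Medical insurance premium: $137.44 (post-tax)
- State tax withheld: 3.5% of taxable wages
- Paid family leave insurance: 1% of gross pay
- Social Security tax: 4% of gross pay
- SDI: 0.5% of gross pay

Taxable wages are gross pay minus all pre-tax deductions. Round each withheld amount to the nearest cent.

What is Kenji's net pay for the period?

$1175.70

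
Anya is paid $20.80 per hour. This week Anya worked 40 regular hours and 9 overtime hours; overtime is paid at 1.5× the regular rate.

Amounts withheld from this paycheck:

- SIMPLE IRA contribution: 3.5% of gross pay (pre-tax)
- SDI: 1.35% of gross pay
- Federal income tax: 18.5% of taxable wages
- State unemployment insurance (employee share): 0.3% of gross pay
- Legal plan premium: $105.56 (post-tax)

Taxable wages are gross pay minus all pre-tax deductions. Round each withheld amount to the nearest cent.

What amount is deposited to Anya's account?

$751.27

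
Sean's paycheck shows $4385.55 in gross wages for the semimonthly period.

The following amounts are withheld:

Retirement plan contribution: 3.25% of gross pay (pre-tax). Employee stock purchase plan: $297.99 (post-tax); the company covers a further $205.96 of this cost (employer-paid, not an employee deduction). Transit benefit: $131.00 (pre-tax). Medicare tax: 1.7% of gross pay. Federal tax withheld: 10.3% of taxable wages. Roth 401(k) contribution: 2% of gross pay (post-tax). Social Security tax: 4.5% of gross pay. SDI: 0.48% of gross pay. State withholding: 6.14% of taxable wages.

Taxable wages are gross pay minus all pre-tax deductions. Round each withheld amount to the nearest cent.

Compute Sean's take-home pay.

$2757.35

Retirement plan contribution: $4385.55 × 0.0325 = $142.53
Transit benefit: $131.00
Pre-tax total = $142.53 + $131.00 = $273.53
Taxable wages = $4385.55 − $273.53 = $4112.02
Federal tax withheld: $4112.02 × 0.103 = $423.54
State withholding: $4112.02 × 0.0614 = $252.48
SDI: $4385.55 × 0.0048 = $21.05
Medicare tax: $4385.55 × 0.017 = $74.55
Social Security tax: $4385.55 × 0.045 = $197.35
Roth 401(k) contribution: $4385.55 × 0.02 = $87.71
Employee stock purchase plan: $297.99
(Employer's $205.96 toward employee stock purchase plan is not withheld from the employee.)
Total deductions = $142.53 + $131.00 + $423.54 + $252.48 + $21.05 + $74.55 + $197.35 + $87.71 + $297.99 = $1628.20
Net pay = $4385.55 − $1628.20 = $2757.35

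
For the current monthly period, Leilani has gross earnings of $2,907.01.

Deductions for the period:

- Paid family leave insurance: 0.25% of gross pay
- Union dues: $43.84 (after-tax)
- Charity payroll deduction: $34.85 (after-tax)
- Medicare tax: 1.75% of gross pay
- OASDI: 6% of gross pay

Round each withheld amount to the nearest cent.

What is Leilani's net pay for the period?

$2,595.76

Paid family leave insurance: $2,907.01 × 0.0025 = $7.27
Medicare tax: $2,907.01 × 0.0175 = $50.87
OASDI: $2,907.01 × 0.06 = $174.42
Union dues: $43.84
Charity payroll deduction: $34.85
Total deductions = $7.27 + $50.87 + $174.42 + $43.84 + $34.85 = $311.25
Net pay = $2,907.01 − $311.25 = $2,595.76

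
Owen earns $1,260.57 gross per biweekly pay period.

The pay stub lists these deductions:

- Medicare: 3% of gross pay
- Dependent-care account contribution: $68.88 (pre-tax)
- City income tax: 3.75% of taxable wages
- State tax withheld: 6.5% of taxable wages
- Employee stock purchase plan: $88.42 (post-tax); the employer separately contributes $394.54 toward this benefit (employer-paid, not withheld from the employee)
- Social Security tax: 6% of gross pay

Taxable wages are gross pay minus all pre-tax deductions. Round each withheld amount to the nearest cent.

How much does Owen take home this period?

$867.67

Dependent-care account contribution: $68.88
Taxable wages = $1,260.57 − $68.88 = $1,191.69
State tax withheld: $1,191.69 × 0.065 = $77.46
City income tax: $1,191.69 × 0.0375 = $44.69
Social Security tax: $1,260.57 × 0.06 = $75.63
Medicare: $1,260.57 × 0.03 = $37.82
Employee stock purchase plan: $88.42
(Employer's $394.54 toward employee stock purchase plan is not withheld from the employee.)
Total deductions = $68.88 + $77.46 + $44.69 + $75.63 + $37.82 + $88.42 = $392.90
Net pay = $1,260.57 − $392.90 = $867.67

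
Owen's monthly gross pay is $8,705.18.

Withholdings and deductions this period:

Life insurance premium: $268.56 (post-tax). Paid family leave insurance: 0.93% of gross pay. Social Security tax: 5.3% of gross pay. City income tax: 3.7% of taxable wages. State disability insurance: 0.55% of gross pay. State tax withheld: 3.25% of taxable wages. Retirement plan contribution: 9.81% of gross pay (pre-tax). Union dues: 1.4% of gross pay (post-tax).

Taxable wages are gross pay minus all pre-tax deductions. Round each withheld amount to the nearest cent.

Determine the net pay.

$6,324.91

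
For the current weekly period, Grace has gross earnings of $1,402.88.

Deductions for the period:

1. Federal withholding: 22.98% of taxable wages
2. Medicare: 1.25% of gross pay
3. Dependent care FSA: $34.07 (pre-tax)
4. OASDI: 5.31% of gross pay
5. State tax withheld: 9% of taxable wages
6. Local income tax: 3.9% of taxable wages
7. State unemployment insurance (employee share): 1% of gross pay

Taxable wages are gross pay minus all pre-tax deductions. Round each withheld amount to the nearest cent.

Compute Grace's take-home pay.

$771.63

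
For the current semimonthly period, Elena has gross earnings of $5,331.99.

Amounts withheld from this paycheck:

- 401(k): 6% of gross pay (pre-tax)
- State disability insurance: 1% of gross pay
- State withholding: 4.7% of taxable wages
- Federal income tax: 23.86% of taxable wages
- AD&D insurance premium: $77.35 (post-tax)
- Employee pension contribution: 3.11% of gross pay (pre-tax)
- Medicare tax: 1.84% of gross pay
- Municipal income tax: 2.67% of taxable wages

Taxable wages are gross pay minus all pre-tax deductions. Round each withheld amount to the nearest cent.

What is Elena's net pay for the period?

$3,103.99

401(k): $5,331.99 × 0.06 = $319.92
Employee pension contribution: $5,331.99 × 0.0311 = $165.82
Pre-tax total = $319.92 + $165.82 = $485.74
Taxable wages = $5,331.99 − $485.74 = $4,846.25
State withholding: $4,846.25 × 0.047 = $227.77
Municipal income tax: $4,846.25 × 0.0267 = $129.39
Federal income tax: $4,846.25 × 0.2386 = $1,156.32
Medicare tax: $5,331.99 × 0.0184 = $98.11
State disability insurance: $5,331.99 × 0.01 = $53.32
AD&D insurance premium: $77.35
Total deductions = $319.92 + $165.82 + $227.77 + $129.39 + $1,156.32 + $98.11 + $53.32 + $77.35 = $2,228.00
Net pay = $5,331.99 − $2,228.00 = $3,103.99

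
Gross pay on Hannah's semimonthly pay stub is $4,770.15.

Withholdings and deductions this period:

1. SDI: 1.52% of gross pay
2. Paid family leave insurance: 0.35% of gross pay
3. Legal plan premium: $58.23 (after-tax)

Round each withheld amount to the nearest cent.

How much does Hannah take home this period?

$4,622.71

SDI: $4,770.15 × 0.0152 = $72.51
Paid family leave insurance: $4,770.15 × 0.0035 = $16.70
Legal plan premium: $58.23
Total deductions = $72.51 + $16.70 + $58.23 = $147.44
Net pay = $4,770.15 − $147.44 = $4,622.71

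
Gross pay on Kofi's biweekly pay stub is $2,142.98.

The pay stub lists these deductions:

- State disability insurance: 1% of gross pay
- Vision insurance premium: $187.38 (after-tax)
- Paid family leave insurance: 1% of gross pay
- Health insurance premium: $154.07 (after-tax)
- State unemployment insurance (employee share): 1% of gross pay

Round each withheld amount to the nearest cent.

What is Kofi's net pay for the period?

State unemployment insurance (employee share): $2,142.98 × 0.01 = $21.43
State disability insurance: $2,142.98 × 0.01 = $21.43
Paid family leave insurance: $2,142.98 × 0.01 = $21.43
Vision insurance premium: $187.38
Health insurance premium: $154.07
Total deductions = $21.43 + $21.43 + $21.43 + $187.38 + $154.07 = $405.74
Net pay = $2,142.98 − $405.74 = $1,737.24

$1,737.24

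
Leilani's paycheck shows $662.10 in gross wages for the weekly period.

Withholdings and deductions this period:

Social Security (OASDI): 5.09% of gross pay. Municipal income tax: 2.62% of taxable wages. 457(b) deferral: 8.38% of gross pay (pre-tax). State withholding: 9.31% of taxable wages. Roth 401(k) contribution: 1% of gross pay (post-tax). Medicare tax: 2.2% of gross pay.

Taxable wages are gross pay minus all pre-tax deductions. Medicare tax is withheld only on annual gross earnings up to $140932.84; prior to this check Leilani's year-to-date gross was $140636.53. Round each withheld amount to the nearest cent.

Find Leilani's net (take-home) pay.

457(b) deferral: $662.10 × 0.0838 = $55.48
Taxable wages = $662.10 − $55.48 = $606.62
State withholding: $606.62 × 0.0931 = $56.48
Municipal income tax: $606.62 × 0.0262 = $15.89
Medicare tax: only $140932.84 − $140636.53 = $296.31 of this check is subject → $296.31 × 0.022 = $6.52
Social Security (OASDI): $662.10 × 0.0509 = $33.70
Roth 401(k) contribution: $662.10 × 0.01 = $6.62
Total deductions = $55.48 + $56.48 + $15.89 + $6.52 + $33.70 + $6.62 = $174.69
Net pay = $662.10 − $174.69 = $487.41

$487.41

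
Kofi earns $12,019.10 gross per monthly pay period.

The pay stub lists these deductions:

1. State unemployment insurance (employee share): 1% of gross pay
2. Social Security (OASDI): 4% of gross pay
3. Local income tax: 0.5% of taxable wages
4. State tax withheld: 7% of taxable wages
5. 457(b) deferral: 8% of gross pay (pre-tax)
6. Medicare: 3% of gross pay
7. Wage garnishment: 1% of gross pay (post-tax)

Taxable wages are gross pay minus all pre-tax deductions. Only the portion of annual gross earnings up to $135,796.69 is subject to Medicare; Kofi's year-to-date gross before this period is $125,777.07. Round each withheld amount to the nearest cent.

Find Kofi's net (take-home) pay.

$9,206.52

457(b) deferral: $12,019.10 × 0.08 = $961.53
Taxable wages = $12,019.10 − $961.53 = $11,057.57
State tax withheld: $11,057.57 × 0.07 = $774.03
Local income tax: $11,057.57 × 0.005 = $55.29
Social Security (OASDI): $12,019.10 × 0.04 = $480.76
State unemployment insurance (employee share): $12,019.10 × 0.01 = $120.19
Medicare: only $135,796.69 − $125,777.07 = $10,019.62 of this check is subject → $10,019.62 × 0.03 = $300.59
Wage garnishment: $12,019.10 × 0.01 = $120.19
Total deductions = $961.53 + $774.03 + $55.29 + $480.76 + $120.19 + $300.59 + $120.19 = $2,812.58
Net pay = $12,019.10 − $2,812.58 = $9,206.52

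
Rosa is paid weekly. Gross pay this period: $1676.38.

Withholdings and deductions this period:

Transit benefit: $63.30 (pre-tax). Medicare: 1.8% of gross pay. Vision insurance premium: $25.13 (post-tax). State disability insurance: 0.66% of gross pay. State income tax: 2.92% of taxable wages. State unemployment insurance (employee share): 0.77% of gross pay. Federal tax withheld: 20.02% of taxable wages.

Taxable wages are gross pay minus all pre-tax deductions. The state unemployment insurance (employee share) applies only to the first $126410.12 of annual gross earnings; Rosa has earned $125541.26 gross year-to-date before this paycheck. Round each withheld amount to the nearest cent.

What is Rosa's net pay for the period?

Transit benefit: $63.30
Taxable wages = $1676.38 − $63.30 = $1613.08
Federal tax withheld: $1613.08 × 0.2002 = $322.94
State income tax: $1613.08 × 0.0292 = $47.10
State disability insurance: $1676.38 × 0.0066 = $11.06
Medicare: $1676.38 × 0.018 = $30.17
State unemployment insurance (employee share): only $126410.12 − $125541.26 = $868.86 of this check is subject → $868.86 × 0.0077 = $6.69
Vision insurance premium: $25.13
Total deductions = $63.30 + $322.94 + $47.10 + $11.06 + $30.17 + $6.69 + $25.13 = $506.39
Net pay = $1676.38 − $506.39 = $1169.99

$1169.99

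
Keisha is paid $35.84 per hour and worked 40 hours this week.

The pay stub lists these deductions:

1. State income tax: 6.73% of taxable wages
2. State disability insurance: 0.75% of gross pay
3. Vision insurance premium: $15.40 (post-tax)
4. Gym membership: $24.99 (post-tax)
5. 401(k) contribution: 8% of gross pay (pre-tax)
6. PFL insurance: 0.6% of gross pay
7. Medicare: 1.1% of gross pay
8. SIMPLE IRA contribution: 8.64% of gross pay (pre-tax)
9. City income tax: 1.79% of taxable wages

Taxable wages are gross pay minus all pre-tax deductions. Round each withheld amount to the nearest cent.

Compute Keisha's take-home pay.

Gross pay: 40 × $35.84 = $1,433.60
SIMPLE IRA contribution: $1,433.60 × 0.0864 = $123.86
401(k) contribution: $1,433.60 × 0.08 = $114.69
Pre-tax total = $123.86 + $114.69 = $238.55
Taxable wages = $1,433.60 − $238.55 = $1,195.05
City income tax: $1,195.05 × 0.0179 = $21.39
State income tax: $1,195.05 × 0.0673 = $80.43
State disability insurance: $1,433.60 × 0.0075 = $10.75
PFL insurance: $1,433.60 × 0.006 = $8.60
Medicare: $1,433.60 × 0.011 = $15.77
Vision insurance premium: $15.40
Gym membership: $24.99
Total deductions = $123.86 + $114.69 + $21.39 + $80.43 + $10.75 + $8.60 + $15.77 + $15.40 + $24.99 = $415.88
Net pay = $1,433.60 − $415.88 = $1,017.72

$1,017.72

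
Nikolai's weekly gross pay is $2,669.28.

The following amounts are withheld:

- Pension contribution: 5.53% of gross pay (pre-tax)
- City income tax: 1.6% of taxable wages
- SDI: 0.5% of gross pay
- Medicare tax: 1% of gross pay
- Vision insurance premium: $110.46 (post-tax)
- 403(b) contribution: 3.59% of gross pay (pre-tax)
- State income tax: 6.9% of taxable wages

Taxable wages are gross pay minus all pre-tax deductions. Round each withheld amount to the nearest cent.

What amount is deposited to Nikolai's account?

$2,069.15

Pension contribution: $2,669.28 × 0.0553 = $147.61
403(b) contribution: $2,669.28 × 0.0359 = $95.83
Pre-tax total = $147.61 + $95.83 = $243.44
Taxable wages = $2,669.28 − $243.44 = $2,425.84
City income tax: $2,425.84 × 0.016 = $38.81
State income tax: $2,425.84 × 0.069 = $167.38
SDI: $2,669.28 × 0.005 = $13.35
Medicare tax: $2,669.28 × 0.01 = $26.69
Vision insurance premium: $110.46
Total deductions = $147.61 + $95.83 + $38.81 + $167.38 + $13.35 + $26.69 + $110.46 = $600.13
Net pay = $2,669.28 − $600.13 = $2,069.15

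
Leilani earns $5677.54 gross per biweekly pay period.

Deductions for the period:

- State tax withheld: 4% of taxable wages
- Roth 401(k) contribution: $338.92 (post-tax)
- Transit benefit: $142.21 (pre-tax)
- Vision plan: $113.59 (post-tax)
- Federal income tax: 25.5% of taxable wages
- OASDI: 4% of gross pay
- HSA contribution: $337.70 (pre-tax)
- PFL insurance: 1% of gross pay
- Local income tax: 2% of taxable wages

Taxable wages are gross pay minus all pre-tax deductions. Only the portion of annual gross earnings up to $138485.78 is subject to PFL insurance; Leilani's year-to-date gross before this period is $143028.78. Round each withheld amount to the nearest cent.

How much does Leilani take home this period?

$2880.76

Transit benefit: $142.21
HSA contribution: $337.70
Pre-tax total = $142.21 + $337.70 = $479.91
Taxable wages = $5677.54 − $479.91 = $5197.63
Federal income tax: $5197.63 × 0.255 = $1325.40
Local income tax: $5197.63 × 0.02 = $103.95
State tax withheld: $5197.63 × 0.04 = $207.91
PFL insurance: annual cap $138485.78 already reached (YTD $143028.78), so $0.00
OASDI: $5677.54 × 0.04 = $227.10
Vision plan: $113.59
Roth 401(k) contribution: $338.92
Total deductions = $142.21 + $337.70 + $1325.40 + $103.95 + $207.91 + $0.00 + $227.10 + $113.59 + $338.92 = $2796.78
Net pay = $5677.54 − $2796.78 = $2880.76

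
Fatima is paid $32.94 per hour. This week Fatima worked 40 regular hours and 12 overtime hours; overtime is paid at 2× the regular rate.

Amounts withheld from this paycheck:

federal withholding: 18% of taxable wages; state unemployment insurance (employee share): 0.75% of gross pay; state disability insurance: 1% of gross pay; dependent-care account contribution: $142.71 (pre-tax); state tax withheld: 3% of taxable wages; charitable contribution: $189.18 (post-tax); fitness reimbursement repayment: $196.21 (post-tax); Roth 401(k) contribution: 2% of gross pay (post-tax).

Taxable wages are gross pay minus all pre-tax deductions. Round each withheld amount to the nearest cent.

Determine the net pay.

Regular pay: 40 × $32.94 = $1,317.60
Overtime pay: 12 × $32.94 × 2 = $790.56
Gross pay = $1,317.60 + $790.56 = $2,108.16
Dependent-care account contribution: $142.71
Taxable wages = $2,108.16 − $142.71 = $1,965.45
Federal withholding: $1,965.45 × 0.18 = $353.78
State tax withheld: $1,965.45 × 0.03 = $58.96
State disability insurance: $2,108.16 × 0.01 = $21.08
State unemployment insurance (employee share): $2,108.16 × 0.0075 = $15.81
Roth 401(k) contribution: $2,108.16 × 0.02 = $42.16
Charitable contribution: $189.18
Fitness reimbursement repayment: $196.21
Total deductions = $142.71 + $353.78 + $58.96 + $21.08 + $15.81 + $42.16 + $189.18 + $196.21 = $1,019.89
Net pay = $2,108.16 − $1,019.89 = $1,088.27

$1,088.27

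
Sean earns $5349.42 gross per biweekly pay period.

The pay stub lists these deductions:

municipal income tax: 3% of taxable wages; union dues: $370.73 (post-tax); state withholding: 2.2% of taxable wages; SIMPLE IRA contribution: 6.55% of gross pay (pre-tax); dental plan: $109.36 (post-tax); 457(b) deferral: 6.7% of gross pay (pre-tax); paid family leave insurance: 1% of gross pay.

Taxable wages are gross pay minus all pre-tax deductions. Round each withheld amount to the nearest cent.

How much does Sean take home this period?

$3865.73

457(b) deferral: $5349.42 × 0.067 = $358.41
SIMPLE IRA contribution: $5349.42 × 0.0655 = $350.39
Pre-tax total = $358.41 + $350.39 = $708.80
Taxable wages = $5349.42 − $708.80 = $4640.62
State withholding: $4640.62 × 0.022 = $102.09
Municipal income tax: $4640.62 × 0.03 = $139.22
Paid family leave insurance: $5349.42 × 0.01 = $53.49
Union dues: $370.73
Dental plan: $109.36
Total deductions = $358.41 + $350.39 + $102.09 + $139.22 + $53.49 + $370.73 + $109.36 = $1483.69
Net pay = $5349.42 − $1483.69 = $3865.73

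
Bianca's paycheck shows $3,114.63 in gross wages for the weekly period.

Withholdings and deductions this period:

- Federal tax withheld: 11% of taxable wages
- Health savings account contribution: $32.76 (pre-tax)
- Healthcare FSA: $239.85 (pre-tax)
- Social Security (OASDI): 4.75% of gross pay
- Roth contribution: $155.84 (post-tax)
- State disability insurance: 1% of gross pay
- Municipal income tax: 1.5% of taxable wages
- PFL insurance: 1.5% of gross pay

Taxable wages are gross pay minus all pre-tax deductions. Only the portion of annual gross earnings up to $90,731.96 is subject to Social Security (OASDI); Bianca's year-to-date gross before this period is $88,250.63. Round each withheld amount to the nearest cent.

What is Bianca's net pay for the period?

Healthcare FSA: $239.85
Health savings account contribution: $32.76
Pre-tax total = $239.85 + $32.76 = $272.61
Taxable wages = $3,114.63 − $272.61 = $2,842.02
Municipal income tax: $2,842.02 × 0.015 = $42.63
Federal tax withheld: $2,842.02 × 0.11 = $312.62
PFL insurance: $3,114.63 × 0.015 = $46.72
State disability insurance: $3,114.63 × 0.01 = $31.15
Social Security (OASDI): only $90,731.96 − $88,250.63 = $2,481.33 of this check is subject → $2,481.33 × 0.0475 = $117.86
Roth contribution: $155.84
Total deductions = $239.85 + $32.76 + $42.63 + $312.62 + $46.72 + $31.15 + $117.86 + $155.84 = $979.43
Net pay = $3,114.63 − $979.43 = $2,135.20

$2,135.20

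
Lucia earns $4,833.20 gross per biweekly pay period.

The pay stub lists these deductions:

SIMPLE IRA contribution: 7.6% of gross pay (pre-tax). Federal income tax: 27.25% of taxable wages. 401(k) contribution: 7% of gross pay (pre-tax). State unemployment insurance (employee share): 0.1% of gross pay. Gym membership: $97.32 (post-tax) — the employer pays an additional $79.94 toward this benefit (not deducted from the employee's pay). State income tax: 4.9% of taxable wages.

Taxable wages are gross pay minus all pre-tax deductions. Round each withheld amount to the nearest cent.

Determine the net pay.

$2,698.40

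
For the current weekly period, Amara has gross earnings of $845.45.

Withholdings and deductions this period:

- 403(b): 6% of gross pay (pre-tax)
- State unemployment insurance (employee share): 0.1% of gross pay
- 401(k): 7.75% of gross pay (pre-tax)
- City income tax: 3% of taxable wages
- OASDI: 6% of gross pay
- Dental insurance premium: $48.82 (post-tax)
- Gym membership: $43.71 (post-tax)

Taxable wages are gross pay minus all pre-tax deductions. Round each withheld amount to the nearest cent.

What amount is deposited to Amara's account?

403(b): $845.45 × 0.06 = $50.73
401(k): $845.45 × 0.0775 = $65.52
Pre-tax total = $50.73 + $65.52 = $116.25
Taxable wages = $845.45 − $116.25 = $729.20
City income tax: $729.20 × 0.03 = $21.88
State unemployment insurance (employee share): $845.45 × 0.001 = $0.85
OASDI: $845.45 × 0.06 = $50.73
Gym membership: $43.71
Dental insurance premium: $48.82
Total deductions = $50.73 + $65.52 + $21.88 + $0.85 + $50.73 + $43.71 + $48.82 = $282.24
Net pay = $845.45 − $282.24 = $563.21

$563.21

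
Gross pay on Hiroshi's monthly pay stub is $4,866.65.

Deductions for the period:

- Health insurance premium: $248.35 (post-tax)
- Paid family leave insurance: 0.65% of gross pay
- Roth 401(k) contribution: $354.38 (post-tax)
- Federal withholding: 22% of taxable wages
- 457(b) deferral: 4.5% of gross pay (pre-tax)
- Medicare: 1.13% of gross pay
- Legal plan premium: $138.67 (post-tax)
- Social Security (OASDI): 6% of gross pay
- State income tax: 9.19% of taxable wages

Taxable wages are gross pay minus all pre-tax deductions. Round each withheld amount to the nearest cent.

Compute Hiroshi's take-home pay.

457(b) deferral: $4,866.65 × 0.045 = $219.00
Taxable wages = $4,866.65 − $219.00 = $4,647.65
State income tax: $4,647.65 × 0.0919 = $427.12
Federal withholding: $4,647.65 × 0.22 = $1,022.48
Social Security (OASDI): $4,866.65 × 0.06 = $292.00
Paid family leave insurance: $4,866.65 × 0.0065 = $31.63
Medicare: $4,866.65 × 0.0113 = $54.99
Health insurance premium: $248.35
Roth 401(k) contribution: $354.38
Legal plan premium: $138.67
Total deductions = $219.00 + $427.12 + $1,022.48 + $292.00 + $31.63 + $54.99 + $248.35 + $354.38 + $138.67 = $2,788.62
Net pay = $4,866.65 − $2,788.62 = $2,078.03

$2,078.03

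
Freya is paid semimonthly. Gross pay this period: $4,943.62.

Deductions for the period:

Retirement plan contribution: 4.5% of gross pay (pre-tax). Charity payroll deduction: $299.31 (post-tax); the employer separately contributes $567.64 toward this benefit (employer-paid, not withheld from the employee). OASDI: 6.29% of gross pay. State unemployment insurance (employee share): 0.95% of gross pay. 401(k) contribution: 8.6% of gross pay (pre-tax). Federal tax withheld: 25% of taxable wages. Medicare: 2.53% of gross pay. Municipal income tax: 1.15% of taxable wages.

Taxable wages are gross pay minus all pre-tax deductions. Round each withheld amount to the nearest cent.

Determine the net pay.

401(k) contribution: $4,943.62 × 0.086 = $425.15
Retirement plan contribution: $4,943.62 × 0.045 = $222.46
Pre-tax total = $425.15 + $222.46 = $647.61
Taxable wages = $4,943.62 − $647.61 = $4,296.01
Municipal income tax: $4,296.01 × 0.0115 = $49.40
Federal tax withheld: $4,296.01 × 0.25 = $1,074.00
State unemployment insurance (employee share): $4,943.62 × 0.0095 = $46.96
Medicare: $4,943.62 × 0.0253 = $125.07
OASDI: $4,943.62 × 0.0629 = $310.95
Charity payroll deduction: $299.31
(Employer's $567.64 toward charity payroll deduction is not withheld from the employee.)
Total deductions = $425.15 + $222.46 + $49.40 + $1,074.00 + $46.96 + $125.07 + $310.95 + $299.31 = $2,553.30
Net pay = $4,943.62 − $2,553.30 = $2,390.32

$2,390.32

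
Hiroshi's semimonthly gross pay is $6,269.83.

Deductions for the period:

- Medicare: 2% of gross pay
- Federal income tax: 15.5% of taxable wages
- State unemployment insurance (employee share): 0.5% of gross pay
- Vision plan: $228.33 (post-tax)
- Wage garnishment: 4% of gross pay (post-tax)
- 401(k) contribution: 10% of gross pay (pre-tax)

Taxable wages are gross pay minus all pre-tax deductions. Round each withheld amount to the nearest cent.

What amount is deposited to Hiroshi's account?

401(k) contribution: $6,269.83 × 0.1 = $626.98
Taxable wages = $6,269.83 − $626.98 = $5,642.85
Federal income tax: $5,642.85 × 0.155 = $874.64
Medicare: $6,269.83 × 0.02 = $125.40
State unemployment insurance (employee share): $6,269.83 × 0.005 = $31.35
Vision plan: $228.33
Wage garnishment: $6,269.83 × 0.04 = $250.79
Total deductions = $626.98 + $874.64 + $125.40 + $31.35 + $228.33 + $250.79 = $2,137.49
Net pay = $6,269.83 − $2,137.49 = $4,132.34

$4,132.34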